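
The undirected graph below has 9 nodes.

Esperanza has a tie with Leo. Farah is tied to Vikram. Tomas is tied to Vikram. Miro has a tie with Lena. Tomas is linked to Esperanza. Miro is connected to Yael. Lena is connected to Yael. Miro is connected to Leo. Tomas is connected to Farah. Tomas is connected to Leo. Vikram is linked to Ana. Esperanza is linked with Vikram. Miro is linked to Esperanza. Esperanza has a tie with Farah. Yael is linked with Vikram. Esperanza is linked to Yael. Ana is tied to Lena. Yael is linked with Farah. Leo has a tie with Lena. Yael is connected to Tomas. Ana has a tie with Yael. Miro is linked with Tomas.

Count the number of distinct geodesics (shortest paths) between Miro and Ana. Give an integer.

The shortest distance is 2. The length-2 paths are: Miro–Yael–Ana; Miro–Lena–Ana.
That gives 2 distinct shortest paths.

2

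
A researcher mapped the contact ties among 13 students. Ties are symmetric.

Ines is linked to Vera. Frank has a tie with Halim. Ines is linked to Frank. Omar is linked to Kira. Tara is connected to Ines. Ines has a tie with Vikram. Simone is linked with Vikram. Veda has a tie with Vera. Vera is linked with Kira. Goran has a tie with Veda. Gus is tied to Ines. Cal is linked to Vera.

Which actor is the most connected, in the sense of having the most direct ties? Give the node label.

Ines

Degrees — Cal:1, Frank:2, Goran:1, Gus:1, Halim:1, Ines:5, Kira:2, Omar:1, Simone:1, Tara:1, Veda:2, Vera:4, Vikram:2.
The maximum is 5, attained only by Ines.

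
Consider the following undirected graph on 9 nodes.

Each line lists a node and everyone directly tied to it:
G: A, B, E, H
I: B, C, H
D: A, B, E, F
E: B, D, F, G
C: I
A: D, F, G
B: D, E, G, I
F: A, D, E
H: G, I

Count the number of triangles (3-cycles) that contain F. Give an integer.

F's neighbors: A, D, and E.
Neighbor pairs that are themselves tied: F–A–D; F–D–E. Each forms one triangle with F, for 2 in total.

2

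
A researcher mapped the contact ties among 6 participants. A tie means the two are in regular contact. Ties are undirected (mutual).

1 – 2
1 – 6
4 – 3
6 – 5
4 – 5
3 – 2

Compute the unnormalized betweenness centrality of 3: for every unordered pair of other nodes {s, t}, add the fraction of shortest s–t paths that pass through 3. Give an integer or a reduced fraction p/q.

Pairs whose geodesics pass through 3 — 2–5: 1/2; 2–4: 1; 1–4: 1/2.
All other pairs contribute 0.
Summing the contributions gives betweenness(3) = 2.

2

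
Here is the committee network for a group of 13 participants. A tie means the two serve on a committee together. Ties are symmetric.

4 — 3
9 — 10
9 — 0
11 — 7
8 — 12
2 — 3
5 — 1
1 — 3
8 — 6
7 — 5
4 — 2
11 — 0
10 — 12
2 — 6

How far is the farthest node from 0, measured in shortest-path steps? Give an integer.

6

Distances from 0: 1:4, 2:6, 3:5, 4:6, 5:3, 6:5, 7:2, 8:4, 9:1, 10:2, 11:1, 12:3.
The largest is 6 (to 4 and 2), so the eccentricity of 0 is 6.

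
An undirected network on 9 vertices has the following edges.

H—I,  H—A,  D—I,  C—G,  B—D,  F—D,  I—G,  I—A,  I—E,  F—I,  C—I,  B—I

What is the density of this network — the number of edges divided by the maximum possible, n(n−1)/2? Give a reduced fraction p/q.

1/3

There are 12 edges and 9 nodes, so the maximum possible is C(9,2) = 36.
Density = 12/36 = 1/3.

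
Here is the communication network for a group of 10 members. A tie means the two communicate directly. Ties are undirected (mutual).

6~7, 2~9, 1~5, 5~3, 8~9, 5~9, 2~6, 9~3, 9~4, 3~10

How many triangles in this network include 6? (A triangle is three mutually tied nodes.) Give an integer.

0

6's neighbors are 2 and 7, but none of them are tied to each other, so no triangle contains 6.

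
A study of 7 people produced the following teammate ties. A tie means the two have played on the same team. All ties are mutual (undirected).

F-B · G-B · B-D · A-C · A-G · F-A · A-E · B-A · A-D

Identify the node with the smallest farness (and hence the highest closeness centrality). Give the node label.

Farness (sum of distances to all others) for each node — A:6, B:8, C:11, D:10, E:11, F:10, G:10.
The smallest farness is 6, for A, so A has the highest closeness.

A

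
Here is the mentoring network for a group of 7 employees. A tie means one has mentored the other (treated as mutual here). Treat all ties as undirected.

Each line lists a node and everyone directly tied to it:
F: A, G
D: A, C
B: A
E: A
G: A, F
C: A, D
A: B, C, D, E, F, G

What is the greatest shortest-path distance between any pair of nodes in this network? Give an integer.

Eccentricity of each node (its greatest distance to any other): A:1, B:2, C:2, D:2, E:2, F:2, G:2.
The maximum eccentricity is 2, realized for instance by the pair D–F via D – A – F. So the diameter is 2.

2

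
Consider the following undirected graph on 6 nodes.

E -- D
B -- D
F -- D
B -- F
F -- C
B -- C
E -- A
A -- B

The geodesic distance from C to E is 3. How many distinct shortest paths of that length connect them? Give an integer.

The shortest distance is 3. The length-3 paths are: C–B–A–E; C–B–D–E; C–F–D–E.
That gives 3 distinct shortest paths.

3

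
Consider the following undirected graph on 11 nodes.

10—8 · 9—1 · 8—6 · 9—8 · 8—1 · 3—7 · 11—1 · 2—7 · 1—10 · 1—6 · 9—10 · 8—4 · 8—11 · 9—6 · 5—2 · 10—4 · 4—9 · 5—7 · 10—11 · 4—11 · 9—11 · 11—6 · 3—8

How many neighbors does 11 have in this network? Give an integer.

11 is directly tied to 1, 4, 6, 8, 9, and 10. That is 6 neighbors, so the degree of 11 is 6.

6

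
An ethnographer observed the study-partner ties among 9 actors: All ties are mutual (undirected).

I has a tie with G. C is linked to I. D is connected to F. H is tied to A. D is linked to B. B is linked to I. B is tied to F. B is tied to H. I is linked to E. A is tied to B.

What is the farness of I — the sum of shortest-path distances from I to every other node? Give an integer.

12

Distances from I: A:2, B:1, C:1, D:2, E:1, F:2, G:1, H:2.
Sum = 2 + 1 + 1 + 2 + 1 + 2 + 1 + 2 = 12.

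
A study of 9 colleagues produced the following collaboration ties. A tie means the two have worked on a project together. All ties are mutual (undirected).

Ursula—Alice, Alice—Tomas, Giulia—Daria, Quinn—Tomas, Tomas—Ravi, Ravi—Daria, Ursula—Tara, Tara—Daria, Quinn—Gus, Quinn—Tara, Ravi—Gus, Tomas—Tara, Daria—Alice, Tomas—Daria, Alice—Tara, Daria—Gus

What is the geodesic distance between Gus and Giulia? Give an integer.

One shortest route is Gus – Daria – Giulia, which uses 2 edges, and Gus and Giulia are not directly tied, so nothing shorter exists. So d(Gus,Giulia) = 2.

2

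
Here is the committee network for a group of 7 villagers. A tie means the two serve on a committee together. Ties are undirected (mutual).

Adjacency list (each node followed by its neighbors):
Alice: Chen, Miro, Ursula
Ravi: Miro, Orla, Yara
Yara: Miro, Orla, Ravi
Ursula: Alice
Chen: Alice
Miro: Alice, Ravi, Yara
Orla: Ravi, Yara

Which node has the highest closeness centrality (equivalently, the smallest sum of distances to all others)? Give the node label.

Miro

Farness (sum of distances to all others) for each node — Alice:10, Chen:15, Miro:9, Orla:15, Ravi:11, Ursula:15, Yara:11.
The smallest farness is 9, for Miro, so Miro has the highest closeness.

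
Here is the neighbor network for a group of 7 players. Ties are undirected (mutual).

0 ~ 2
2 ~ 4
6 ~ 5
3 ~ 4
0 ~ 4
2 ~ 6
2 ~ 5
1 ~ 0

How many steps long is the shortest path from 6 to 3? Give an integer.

One shortest route is 6 – 2 – 4 – 3, which uses 3 edges, and at distance 2 from 6 we only reach {0, 4}, which does not include 3. So d(6,3) = 3.

3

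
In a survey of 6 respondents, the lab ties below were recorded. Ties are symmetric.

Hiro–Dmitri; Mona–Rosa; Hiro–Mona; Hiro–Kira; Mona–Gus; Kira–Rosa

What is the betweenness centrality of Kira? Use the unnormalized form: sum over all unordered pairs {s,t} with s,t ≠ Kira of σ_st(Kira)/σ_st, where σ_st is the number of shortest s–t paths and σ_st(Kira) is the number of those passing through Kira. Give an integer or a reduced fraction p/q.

1

Pairs whose geodesics pass through Kira — Dmitri–Rosa: 1/2; Hiro–Rosa: 1/2.
All other pairs contribute 0.
Summing the contributions gives betweenness(Kira) = 1.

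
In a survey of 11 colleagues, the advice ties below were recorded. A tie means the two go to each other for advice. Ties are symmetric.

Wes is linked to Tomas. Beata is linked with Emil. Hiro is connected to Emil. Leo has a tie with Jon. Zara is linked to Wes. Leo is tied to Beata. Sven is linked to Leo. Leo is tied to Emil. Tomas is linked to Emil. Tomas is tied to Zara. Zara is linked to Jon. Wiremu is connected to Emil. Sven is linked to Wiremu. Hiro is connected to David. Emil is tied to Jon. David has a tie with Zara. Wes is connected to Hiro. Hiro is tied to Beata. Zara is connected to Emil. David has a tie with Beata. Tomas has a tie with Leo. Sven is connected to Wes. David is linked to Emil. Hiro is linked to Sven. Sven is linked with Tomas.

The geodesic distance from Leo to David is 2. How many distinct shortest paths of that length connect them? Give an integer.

The shortest distance is 2. The length-2 paths are: Leo–Beata–David; Leo–Emil–David.
That gives 2 distinct shortest paths.

2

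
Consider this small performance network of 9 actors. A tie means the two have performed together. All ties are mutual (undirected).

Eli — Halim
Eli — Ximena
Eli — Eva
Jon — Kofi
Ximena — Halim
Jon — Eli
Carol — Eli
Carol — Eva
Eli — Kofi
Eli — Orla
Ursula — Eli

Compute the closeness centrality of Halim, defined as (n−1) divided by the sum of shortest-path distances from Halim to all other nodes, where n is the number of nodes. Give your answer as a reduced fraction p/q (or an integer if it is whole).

4/7

Distances from Halim: Carol:2, Eli:1, Eva:2, Jon:2, Kofi:2, Orla:2, Ursula:2, Ximena:1. Sum = 14.
n = 9, so closeness = 8/14 = 4/7.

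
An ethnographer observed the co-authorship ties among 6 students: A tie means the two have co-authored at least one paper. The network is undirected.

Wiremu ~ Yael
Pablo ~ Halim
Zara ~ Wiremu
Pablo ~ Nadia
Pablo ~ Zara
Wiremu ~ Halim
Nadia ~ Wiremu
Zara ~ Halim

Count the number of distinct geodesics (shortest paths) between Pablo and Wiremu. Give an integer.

The shortest distance is 2. The length-2 paths are: Pablo–Zara–Wiremu; Pablo–Nadia–Wiremu; Pablo–Halim–Wiremu.
That gives 3 distinct shortest paths.

3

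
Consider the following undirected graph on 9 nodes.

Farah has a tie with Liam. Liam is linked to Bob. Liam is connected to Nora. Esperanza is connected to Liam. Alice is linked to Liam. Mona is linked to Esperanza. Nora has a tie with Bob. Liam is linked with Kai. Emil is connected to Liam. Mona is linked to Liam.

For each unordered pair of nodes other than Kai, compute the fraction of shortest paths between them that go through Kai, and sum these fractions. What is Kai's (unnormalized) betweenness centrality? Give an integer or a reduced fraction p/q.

No shortest path between any pair of other nodes passes through Kai.
Summing the contributions gives betweenness(Kai) = 0.

0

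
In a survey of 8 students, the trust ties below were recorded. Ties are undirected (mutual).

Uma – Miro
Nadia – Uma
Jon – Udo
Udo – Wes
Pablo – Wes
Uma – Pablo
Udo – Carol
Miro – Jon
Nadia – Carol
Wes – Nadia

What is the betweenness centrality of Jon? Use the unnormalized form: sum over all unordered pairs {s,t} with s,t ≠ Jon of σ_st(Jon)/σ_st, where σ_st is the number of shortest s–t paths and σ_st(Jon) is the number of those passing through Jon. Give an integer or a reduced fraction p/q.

25/12

Pairs whose geodesics pass through Jon — Miro–Udo: 1; Miro–Carol: 1/2; Miro–Wes: 1/3; Udo–Uma: 1/4.
All other pairs contribute 0.
Summing the contributions gives betweenness(Jon) = 25/12.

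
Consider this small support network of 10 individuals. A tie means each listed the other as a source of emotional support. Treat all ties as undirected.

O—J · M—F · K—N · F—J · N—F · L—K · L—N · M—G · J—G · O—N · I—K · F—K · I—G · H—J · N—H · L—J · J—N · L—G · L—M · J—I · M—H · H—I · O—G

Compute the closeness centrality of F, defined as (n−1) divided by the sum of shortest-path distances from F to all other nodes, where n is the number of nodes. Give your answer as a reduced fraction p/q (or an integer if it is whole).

Distances from F: G:2, H:2, I:2, J:1, K:1, L:2, M:1, N:1, O:2. Sum = 14.
n = 10, so closeness = 9/14.

9/14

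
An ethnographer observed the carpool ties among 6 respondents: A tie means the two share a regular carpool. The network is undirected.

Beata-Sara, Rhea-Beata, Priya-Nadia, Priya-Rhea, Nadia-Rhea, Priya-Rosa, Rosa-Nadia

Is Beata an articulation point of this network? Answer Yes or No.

Removing Beata leaves {Sara} with no path to {Nadia, Priya, Rhea, and Rosa}, so the network splits into 2 components. Beata is a cut vertex.

Yes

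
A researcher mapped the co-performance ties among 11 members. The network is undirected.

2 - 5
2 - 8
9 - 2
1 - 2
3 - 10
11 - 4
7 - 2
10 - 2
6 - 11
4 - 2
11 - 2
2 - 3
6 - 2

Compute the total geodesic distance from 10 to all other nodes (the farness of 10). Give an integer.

18

Distances from 10: 1:2, 2:1, 3:1, 4:2, 5:2, 6:2, 7:2, 8:2, 9:2, 11:2.
Sum = 2 + 1 + 1 + 2 + 2 + 2 + 2 + 2 + 2 + 2 = 18.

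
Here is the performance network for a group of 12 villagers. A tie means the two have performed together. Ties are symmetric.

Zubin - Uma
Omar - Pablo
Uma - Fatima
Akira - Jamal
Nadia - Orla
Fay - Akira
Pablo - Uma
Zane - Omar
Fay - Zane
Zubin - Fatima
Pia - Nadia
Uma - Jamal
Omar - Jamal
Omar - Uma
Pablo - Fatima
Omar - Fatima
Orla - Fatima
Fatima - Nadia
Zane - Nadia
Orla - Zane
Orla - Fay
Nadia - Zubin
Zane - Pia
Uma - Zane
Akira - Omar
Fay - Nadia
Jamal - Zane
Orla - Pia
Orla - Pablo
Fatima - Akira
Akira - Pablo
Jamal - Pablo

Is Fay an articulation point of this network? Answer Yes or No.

Even without Fay, every remaining node can still reach every other (the residual graph is connected), so Fay is not a cut vertex.

No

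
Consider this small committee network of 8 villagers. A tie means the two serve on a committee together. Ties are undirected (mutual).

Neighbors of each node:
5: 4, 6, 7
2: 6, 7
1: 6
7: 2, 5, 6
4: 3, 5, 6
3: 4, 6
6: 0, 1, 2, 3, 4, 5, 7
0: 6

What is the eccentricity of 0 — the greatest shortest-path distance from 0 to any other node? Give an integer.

2

Distances from 0: 1:2, 2:2, 3:2, 4:2, 5:2, 6:1, 7:2.
The largest is 2 (to 3, 5, 4, 7, 1, and 2), so the eccentricity of 0 is 2.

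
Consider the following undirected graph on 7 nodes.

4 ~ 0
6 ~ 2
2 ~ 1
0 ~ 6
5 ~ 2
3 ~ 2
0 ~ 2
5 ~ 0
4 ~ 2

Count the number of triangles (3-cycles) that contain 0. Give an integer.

3

0's neighbors: 2, 4, 5, and 6.
Neighbor pairs that are themselves tied: 0–2–4; 0–2–5; 0–2–6. Each forms one triangle with 0, for 3 in total.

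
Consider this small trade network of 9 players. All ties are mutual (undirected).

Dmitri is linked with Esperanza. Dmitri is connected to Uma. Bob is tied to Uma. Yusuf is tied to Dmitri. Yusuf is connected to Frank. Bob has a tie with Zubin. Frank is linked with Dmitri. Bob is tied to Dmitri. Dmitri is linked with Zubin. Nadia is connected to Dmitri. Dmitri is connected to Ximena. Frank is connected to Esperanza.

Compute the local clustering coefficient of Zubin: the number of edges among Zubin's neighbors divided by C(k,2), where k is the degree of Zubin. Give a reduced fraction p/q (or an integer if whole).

1

Zubin's neighbors: Bob and Dmitri (k = 2).
Possible neighbor pairs: C(2,2) = 1. Edges among them: Bob–Dmitri → e = 1.
Clustering(Zubin) = 1/1.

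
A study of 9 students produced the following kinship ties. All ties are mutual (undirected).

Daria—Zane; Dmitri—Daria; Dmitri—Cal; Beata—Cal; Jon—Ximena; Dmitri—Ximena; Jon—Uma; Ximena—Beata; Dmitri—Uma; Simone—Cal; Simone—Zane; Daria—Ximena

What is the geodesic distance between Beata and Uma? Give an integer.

3

One shortest route is Beata – Ximena – Dmitri – Uma, which uses 3 edges, and at distance 2 from Beata we only reach {Daria, Dmitri, Jon, Simone}, which does not include Uma. So d(Beata,Uma) = 3.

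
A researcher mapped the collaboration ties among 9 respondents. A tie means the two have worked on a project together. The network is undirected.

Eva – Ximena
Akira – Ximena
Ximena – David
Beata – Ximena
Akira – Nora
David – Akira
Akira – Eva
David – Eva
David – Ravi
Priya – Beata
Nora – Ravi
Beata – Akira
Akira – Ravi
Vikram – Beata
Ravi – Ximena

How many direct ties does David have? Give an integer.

4

David is directly tied to Akira, Eva, Ravi, and Ximena. That is 4 neighbors, so the degree of David is 4.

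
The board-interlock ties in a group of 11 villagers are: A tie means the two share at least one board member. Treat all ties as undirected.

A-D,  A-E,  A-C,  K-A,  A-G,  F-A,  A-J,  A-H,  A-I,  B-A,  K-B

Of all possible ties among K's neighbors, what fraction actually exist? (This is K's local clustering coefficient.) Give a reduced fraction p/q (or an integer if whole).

K's neighbors: A and B (k = 2).
Possible neighbor pairs: C(2,2) = 1. Edges among them: A–B → e = 1.
Clustering(K) = 1/1.

1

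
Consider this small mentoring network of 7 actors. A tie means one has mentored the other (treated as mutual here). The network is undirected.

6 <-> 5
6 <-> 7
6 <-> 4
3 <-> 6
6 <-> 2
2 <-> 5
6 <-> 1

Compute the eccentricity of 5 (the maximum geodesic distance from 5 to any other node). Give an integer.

Distances from 5: 1:2, 2:1, 3:2, 4:2, 6:1, 7:2.
The largest is 2 (to 3, 7, 4, and 1), so the eccentricity of 5 is 2.

2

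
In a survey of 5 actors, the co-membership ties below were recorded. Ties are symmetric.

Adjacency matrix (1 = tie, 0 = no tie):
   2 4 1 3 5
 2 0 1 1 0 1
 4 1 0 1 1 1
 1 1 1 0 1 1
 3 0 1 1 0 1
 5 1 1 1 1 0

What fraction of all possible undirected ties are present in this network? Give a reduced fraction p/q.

There are 9 edges and 5 nodes, so the maximum possible is C(5,2) = 10.
Density = 9/10.

9/10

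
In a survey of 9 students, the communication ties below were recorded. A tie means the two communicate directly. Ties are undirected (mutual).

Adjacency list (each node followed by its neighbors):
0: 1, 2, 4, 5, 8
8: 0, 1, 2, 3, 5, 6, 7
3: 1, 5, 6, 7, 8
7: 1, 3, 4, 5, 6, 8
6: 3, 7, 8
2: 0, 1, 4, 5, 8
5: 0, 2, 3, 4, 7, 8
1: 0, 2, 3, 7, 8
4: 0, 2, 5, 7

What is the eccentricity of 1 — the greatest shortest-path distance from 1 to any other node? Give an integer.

Distances from 1: 0:1, 2:1, 3:1, 4:2, 5:2, 6:2, 7:1, 8:1.
The largest is 2 (to 6, 5, and 4), so the eccentricity of 1 is 2.

2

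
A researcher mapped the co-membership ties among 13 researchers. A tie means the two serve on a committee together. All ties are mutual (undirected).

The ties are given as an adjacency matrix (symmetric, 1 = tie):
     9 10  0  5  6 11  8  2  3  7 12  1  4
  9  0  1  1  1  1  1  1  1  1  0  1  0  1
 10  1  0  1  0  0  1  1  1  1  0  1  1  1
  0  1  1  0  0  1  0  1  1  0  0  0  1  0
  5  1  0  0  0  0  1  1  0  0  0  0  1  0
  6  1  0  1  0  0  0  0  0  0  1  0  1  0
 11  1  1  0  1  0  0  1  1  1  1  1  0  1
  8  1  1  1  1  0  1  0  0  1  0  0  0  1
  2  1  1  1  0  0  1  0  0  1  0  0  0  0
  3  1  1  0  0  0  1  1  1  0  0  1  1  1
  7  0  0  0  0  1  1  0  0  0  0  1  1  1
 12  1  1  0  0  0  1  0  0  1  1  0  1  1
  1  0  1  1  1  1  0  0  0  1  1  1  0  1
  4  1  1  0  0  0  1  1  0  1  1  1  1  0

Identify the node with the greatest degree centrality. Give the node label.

9

Degrees — 0:6, 1:8, 2:5, 3:8, 4:8, 5:4, 6:4, 7:5, 8:7, 9:10, 10:9, 11:9, 12:7.
The maximum is 10, attained only by 9.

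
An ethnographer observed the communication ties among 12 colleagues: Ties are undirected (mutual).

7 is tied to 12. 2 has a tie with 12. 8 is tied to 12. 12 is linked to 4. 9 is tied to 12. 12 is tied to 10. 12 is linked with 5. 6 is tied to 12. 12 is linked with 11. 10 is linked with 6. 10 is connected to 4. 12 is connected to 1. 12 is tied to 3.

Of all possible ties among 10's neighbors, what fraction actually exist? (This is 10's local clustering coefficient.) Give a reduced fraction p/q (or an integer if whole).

10's neighbors: 4, 6, and 12 (k = 3).
Possible neighbor pairs: C(3,2) = 3. Edges among them: 4–12, 6–12 → e = 2.
Clustering(10) = 2/3.

2/3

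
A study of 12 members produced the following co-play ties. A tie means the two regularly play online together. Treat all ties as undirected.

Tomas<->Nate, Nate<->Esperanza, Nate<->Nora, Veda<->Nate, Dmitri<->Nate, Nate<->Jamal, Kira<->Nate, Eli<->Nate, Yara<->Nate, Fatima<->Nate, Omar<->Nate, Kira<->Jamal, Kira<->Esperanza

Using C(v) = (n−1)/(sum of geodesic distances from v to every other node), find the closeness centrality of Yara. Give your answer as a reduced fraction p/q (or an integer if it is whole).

11/21

Distances from Yara: Dmitri:2, Eli:2, Esperanza:2, Fatima:2, Jamal:2, Kira:2, Nate:1, Nora:2, Omar:2, Tomas:2, Veda:2. Sum = 21.
n = 12, so closeness = 11/21.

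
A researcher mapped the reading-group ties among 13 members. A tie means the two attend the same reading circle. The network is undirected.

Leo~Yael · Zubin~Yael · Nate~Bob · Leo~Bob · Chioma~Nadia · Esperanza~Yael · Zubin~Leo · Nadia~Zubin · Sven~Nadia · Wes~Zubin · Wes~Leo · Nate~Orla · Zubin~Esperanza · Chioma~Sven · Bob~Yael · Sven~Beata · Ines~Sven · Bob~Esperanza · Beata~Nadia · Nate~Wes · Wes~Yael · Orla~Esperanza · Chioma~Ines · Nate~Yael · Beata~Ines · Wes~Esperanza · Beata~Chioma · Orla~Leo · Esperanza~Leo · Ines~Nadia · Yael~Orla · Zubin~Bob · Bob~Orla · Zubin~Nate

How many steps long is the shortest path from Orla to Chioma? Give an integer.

One shortest route is Orla – Esperanza – Zubin – Nadia – Chioma, which uses 4 edges, and at distance 3 from Orla we only reach {Nadia}, which does not include Chioma. So d(Orla,Chioma) = 4.

4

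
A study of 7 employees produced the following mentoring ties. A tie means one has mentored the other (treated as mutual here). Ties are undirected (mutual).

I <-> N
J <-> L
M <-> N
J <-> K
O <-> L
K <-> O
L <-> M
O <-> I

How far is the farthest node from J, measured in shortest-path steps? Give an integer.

Distances from J: I:3, K:1, L:1, M:2, N:3, O:2.
The largest is 3 (to I and N), so the eccentricity of J is 3.

3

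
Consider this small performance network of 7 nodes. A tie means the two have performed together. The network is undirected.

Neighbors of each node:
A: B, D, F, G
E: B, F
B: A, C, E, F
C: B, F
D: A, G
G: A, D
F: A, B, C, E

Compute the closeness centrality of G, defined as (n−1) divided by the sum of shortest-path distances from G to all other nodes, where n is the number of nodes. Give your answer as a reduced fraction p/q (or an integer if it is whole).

1/2

Distances from G: A:1, B:2, C:3, D:1, E:3, F:2. Sum = 12.
n = 7, so closeness = 6/12 = 1/2.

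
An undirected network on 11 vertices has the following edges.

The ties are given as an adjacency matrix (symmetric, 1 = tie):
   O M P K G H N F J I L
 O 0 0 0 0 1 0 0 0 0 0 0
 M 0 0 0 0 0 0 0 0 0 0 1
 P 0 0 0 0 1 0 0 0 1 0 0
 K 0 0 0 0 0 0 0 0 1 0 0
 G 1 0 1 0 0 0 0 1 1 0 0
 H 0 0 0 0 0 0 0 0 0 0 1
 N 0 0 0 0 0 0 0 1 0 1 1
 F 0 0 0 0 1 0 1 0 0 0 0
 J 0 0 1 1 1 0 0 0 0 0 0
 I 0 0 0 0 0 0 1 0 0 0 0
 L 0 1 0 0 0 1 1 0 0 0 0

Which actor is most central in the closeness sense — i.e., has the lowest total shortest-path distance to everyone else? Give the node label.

F

Farness (sum of distances to all others) for each node — F:21, G:22, H:36, I:31, J:28, K:37, L:27, M:36, N:22, O:31, P:29.
The smallest farness is 21, for F, so F has the highest closeness.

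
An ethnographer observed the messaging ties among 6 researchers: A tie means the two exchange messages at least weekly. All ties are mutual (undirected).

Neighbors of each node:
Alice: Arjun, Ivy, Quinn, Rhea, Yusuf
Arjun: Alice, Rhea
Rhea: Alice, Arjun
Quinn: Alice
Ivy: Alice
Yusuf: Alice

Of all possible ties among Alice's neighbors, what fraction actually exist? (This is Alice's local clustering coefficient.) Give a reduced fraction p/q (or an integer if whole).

1/10

Alice's neighbors: Arjun, Ivy, Quinn, Rhea, and Yusuf (k = 5).
Possible neighbor pairs: C(5,2) = 10. Edges among them: Arjun–Rhea → e = 1.
Clustering(Alice) = 1/10.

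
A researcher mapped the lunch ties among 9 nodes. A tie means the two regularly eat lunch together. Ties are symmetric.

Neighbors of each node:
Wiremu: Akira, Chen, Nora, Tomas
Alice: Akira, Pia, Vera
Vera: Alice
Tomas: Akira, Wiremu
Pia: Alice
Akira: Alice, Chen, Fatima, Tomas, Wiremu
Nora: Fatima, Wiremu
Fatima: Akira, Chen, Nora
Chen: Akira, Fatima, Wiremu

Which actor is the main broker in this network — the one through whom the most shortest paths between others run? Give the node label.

Akira

Unnormalized betweenness of each node: Akira:101/6, Alice:13, Chen:1/3, Fatima:5/2, Nora:1/3, Pia:0, Tomas:0, Vera:0, Wiremu:4.
Akira has the largest value, 101/6, making it the main broker — the node through which the most shortest paths run.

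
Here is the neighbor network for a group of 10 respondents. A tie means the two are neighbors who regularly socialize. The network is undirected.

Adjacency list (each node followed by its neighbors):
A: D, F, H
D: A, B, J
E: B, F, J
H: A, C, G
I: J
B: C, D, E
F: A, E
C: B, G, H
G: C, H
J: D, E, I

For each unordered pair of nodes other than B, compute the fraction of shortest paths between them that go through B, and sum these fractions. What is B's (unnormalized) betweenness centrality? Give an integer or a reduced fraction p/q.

Pairs whose geodesics pass through B — C–D: 1; C–E: 1; C–J: 2/2; C–I: 2/2; C–F: 1/2; D–E: 1/2; D–G: 1/2; E–G: 1; E–H: 1/2; J–G: 2/3; I–G: 2/3.
All other pairs contribute 0.
Summing the contributions gives betweenness(B) = 25/3.

25/3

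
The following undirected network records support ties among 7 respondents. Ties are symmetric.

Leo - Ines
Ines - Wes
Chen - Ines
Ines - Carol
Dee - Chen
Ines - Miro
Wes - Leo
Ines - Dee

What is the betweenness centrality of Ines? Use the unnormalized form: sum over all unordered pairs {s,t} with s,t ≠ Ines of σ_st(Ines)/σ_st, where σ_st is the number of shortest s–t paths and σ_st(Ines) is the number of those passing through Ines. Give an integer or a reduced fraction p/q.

13

Pairs whose geodesics pass through Ines — Miro–Chen: 1; Miro–Carol: 1; Miro–Dee: 1; Miro–Leo: 1; Miro–Wes: 1; Chen–Carol: 1; Chen–Leo: 1; Chen–Wes: 1; Carol–Dee: 1; Carol–Leo: 1; Carol–Wes: 1; Dee–Leo: 1; Dee–Wes: 1.
All other pairs contribute 0.
Summing the contributions gives betweenness(Ines) = 13.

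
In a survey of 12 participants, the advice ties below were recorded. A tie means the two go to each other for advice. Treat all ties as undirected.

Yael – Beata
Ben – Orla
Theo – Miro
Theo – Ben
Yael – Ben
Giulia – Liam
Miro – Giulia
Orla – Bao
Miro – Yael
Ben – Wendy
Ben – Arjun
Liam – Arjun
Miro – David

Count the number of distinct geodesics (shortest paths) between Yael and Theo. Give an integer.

2

The shortest distance is 2. The length-2 paths are: Yael–Miro–Theo; Yael–Ben–Theo.
That gives 2 distinct shortest paths.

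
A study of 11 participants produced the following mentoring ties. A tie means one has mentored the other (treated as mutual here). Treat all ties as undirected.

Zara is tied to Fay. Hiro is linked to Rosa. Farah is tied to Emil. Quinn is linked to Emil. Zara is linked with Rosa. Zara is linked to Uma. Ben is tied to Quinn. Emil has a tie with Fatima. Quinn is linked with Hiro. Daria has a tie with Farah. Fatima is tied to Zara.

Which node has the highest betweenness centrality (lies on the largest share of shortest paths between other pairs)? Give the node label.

Unnormalized betweenness of each node: Ben:0, Daria:0, Emil:43/2, Farah:9, Fatima:27/2, Fay:0, Hiro:13/2, Quinn:14, Rosa:13/2, Uma:0, Zara:20.
Emil has the largest value, 43/2, making it the main broker — the node through which the most shortest paths run.

Emil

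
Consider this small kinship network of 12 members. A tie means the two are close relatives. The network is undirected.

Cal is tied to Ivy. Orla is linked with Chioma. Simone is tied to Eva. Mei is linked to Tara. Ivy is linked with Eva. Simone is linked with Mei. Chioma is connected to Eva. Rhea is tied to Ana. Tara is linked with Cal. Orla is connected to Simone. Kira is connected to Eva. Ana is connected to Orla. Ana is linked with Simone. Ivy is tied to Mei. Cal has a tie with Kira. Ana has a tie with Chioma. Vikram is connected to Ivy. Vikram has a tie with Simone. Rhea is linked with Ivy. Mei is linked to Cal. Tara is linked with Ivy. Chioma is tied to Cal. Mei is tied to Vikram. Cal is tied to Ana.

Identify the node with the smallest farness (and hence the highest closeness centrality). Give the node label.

Farness (sum of distances to all others) for each node — Ana:17, Cal:16, Chioma:19, Eva:18, Ivy:17, Kira:23, Mei:17, Orla:22, Rhea:21, Simone:17, Tara:20, Vikram:21.
The smallest farness is 16, for Cal, so Cal has the highest closeness.

Cal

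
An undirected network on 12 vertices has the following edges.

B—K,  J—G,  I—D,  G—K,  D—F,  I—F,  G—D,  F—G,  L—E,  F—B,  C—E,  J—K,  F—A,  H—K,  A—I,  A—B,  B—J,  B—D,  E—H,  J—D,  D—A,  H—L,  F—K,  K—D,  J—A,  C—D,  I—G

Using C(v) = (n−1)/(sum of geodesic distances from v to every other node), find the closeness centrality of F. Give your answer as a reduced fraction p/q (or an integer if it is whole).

Distances from F: A:1, B:1, C:2, D:1, E:3, G:1, H:2, I:1, J:2, K:1, L:3. Sum = 18.
n = 12, so closeness = 11/18.

11/18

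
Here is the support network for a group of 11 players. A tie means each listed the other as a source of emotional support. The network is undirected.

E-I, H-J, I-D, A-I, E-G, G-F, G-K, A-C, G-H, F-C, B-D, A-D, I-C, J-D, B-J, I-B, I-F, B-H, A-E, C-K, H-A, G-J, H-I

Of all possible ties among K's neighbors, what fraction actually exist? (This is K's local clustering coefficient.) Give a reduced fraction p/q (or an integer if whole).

K's neighbors: C and G (k = 2).
Possible neighbor pairs: C(2,2) = 1. Edges among them: none → e = 0.
Clustering(K) = 0/1.

0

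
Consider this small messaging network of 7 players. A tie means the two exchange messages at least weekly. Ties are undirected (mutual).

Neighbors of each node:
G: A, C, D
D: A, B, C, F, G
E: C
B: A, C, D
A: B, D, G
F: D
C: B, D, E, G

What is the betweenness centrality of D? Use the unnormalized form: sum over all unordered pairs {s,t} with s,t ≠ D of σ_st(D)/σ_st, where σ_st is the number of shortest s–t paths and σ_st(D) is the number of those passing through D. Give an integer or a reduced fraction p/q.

6

Pairs whose geodesics pass through D — F–G: 1; F–E: 1; F–B: 1; F–A: 1; F–C: 1; G–B: 1/3; E–A: 1/3; A–C: 1/3.
All other pairs contribute 0.
Summing the contributions gives betweenness(D) = 6.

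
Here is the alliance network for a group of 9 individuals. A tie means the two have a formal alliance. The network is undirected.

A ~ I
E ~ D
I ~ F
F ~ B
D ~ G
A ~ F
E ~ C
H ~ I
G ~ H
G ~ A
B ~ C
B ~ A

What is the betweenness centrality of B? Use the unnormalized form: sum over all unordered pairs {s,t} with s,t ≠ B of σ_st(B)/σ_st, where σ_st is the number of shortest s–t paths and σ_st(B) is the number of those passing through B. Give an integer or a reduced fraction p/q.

25/4

Pairs whose geodesics pass through B — A–E: 1/2; A–C: 1; F–E: 1; F–C: 1; I–E: 2/4; I–C: 2/2; H–C: 3/4; G–C: 1/2.
All other pairs contribute 0.
Summing the contributions gives betweenness(B) = 25/4.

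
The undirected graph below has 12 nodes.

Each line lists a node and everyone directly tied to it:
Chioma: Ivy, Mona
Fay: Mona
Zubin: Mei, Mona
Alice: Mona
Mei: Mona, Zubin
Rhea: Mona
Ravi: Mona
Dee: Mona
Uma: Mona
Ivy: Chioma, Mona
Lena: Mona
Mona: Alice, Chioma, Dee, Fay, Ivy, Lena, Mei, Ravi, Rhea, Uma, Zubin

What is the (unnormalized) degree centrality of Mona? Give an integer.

11

Mona is directly tied to Alice, Chioma, Dee, Fay, Ivy, Lena, Mei, Ravi, Rhea, Uma, and Zubin. That is 11 neighbors, so the degree of Mona is 11.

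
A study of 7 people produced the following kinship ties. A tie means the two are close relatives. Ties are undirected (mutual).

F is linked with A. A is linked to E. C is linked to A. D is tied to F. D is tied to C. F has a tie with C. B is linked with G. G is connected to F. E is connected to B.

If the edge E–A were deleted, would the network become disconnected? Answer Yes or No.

Even without that edge, E still reaches A via E – B – G – F – A, so the network stays connected. Not a bridge.

No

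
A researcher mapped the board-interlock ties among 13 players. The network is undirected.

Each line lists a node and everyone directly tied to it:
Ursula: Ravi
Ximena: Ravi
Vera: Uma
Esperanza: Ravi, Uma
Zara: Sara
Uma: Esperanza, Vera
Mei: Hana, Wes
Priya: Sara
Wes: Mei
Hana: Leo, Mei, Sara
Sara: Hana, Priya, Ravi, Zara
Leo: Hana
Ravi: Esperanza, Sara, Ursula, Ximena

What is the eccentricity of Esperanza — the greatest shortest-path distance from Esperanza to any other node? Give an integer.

5

Distances from Esperanza: Hana:3, Leo:4, Mei:4, Priya:3, Ravi:1, Sara:2, Uma:1, Ursula:2, Vera:2, Wes:5, Ximena:2, Zara:3.
The largest is 5 (to Wes), so the eccentricity of Esperanza is 5.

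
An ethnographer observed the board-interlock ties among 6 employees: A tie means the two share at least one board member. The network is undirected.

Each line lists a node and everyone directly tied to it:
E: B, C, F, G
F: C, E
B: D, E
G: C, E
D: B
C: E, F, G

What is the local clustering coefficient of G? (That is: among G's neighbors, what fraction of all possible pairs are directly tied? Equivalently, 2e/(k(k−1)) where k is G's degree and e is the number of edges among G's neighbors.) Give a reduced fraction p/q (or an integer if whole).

G's neighbors: C and E (k = 2).
Possible neighbor pairs: C(2,2) = 1. Edges among them: C–E → e = 1.
Clustering(G) = 1/1.

1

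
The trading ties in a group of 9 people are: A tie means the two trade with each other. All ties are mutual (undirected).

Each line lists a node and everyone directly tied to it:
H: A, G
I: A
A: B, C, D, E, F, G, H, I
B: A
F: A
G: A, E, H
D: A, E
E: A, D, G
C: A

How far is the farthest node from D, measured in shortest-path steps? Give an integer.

Distances from D: A:1, B:2, C:2, E:1, F:2, G:2, H:2, I:2.
The largest is 2 (to C, F, B, I, G, and H), so the eccentricity of D is 2.

2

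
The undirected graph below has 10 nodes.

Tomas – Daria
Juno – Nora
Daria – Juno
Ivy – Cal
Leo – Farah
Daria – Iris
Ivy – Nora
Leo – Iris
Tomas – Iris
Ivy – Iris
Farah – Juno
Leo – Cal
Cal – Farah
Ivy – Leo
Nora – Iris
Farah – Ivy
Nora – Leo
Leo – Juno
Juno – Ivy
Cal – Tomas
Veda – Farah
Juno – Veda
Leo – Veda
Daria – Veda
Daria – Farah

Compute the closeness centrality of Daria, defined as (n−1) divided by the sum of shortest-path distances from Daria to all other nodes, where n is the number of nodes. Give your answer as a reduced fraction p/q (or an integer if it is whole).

Distances from Daria: Cal:2, Farah:1, Iris:1, Ivy:2, Juno:1, Leo:2, Nora:2, Tomas:1, Veda:1. Sum = 13.
n = 10, so closeness = 9/13.

9/13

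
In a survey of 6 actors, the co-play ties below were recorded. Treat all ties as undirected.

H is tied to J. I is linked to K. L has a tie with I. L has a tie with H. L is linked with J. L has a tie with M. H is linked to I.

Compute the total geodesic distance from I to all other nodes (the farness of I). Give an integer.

Distances from I: H:1, J:2, K:1, L:1, M:2.
Sum = 1 + 2 + 1 + 1 + 2 = 7.

7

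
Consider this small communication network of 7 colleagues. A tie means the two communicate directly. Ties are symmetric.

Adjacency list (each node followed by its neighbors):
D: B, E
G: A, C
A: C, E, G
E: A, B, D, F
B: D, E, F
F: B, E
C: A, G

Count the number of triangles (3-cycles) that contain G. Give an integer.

G's neighbors: A and C.
Neighbor pairs that are themselves tied: G–A–C. Each forms one triangle with G, for 1 in total.

1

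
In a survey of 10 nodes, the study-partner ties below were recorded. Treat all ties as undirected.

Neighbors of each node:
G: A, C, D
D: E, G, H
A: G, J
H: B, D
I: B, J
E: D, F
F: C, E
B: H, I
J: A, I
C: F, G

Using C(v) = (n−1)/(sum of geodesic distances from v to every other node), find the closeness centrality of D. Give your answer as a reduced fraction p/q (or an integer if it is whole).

9/17

Distances from D: A:2, B:2, C:2, E:1, F:2, G:1, H:1, I:3, J:3. Sum = 17.
n = 10, so closeness = 9/17.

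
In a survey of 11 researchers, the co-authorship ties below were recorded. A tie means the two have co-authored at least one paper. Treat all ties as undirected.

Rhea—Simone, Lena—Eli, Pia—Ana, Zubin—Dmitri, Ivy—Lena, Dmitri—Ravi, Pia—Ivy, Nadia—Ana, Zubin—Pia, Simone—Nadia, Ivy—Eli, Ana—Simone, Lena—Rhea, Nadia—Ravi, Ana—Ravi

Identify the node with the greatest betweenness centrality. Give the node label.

Unnormalized betweenness of each node: Ana:73/6, Dmitri:3/2, Eli:0, Ivy:31/3, Lena:5, Nadia:7/3, Pia:49/3, Ravi:9/2, Rhea:31/6, Simone:23/3, Zubin:4.
Pia has the largest value, 49/3, making it the main broker — the node through which the most shortest paths run.

Pia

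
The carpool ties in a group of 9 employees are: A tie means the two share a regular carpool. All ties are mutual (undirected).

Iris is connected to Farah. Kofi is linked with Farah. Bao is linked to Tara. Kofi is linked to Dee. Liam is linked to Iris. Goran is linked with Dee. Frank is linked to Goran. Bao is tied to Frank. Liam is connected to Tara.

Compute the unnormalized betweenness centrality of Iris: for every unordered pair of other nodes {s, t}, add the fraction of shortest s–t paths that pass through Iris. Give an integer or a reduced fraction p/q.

6

Pairs whose geodesics pass through Iris — Bao–Farah: 1; Tara–Farah: 1; Tara–Kofi: 1; Liam–Farah: 1; Liam–Kofi: 1; Liam–Dee: 1.
All other pairs contribute 0.
Summing the contributions gives betweenness(Iris) = 6.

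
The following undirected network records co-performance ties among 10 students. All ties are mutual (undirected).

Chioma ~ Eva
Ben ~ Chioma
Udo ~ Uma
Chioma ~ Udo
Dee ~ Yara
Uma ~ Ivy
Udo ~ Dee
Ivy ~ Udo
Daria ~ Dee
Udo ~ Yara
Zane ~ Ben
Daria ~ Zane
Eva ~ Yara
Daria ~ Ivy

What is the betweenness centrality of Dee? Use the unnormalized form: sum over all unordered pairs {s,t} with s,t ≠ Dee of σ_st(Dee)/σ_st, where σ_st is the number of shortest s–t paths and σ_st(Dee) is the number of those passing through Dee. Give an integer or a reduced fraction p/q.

Pairs whose geodesics pass through Dee — Yara–Daria: 1; Yara–Zane: 1; Udo–Daria: 1/2; Udo–Zane: 1/3; Daria–Chioma: 1/3; Daria–Eva: 1.
All other pairs contribute 0.
Summing the contributions gives betweenness(Dee) = 25/6.

25/6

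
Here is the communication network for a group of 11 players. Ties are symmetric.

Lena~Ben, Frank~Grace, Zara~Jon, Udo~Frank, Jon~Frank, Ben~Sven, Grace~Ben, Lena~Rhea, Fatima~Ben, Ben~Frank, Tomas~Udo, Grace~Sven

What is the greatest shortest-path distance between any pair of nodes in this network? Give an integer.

Eccentricity of each node (its greatest distance to any other): Ben:3, Fatima:4, Frank:3, Grace:3, Jon:4, Lena:4, Rhea:5, Sven:4, Tomas:5, Udo:4, Zara:5.
The maximum eccentricity is 5, realized for instance by the pair Tomas–Rhea via Tomas – Udo – Frank – Ben – Lena – Rhea. So the diameter is 5.

5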